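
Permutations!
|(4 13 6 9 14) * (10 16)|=10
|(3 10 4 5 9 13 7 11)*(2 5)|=|(2 5 9 13 7 11 3 10 4)|=9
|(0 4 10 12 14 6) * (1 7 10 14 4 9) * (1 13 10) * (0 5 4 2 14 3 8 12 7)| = |(0 9 13 10 7 1)(2 14 6 5 4 3 8 12)| = 24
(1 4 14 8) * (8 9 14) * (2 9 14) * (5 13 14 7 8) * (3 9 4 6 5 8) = (1 6 5 13 14 7 3 9 2 4 8) = [0, 6, 4, 9, 8, 13, 5, 3, 1, 2, 10, 11, 12, 14, 7]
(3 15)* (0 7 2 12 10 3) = [7, 1, 12, 15, 4, 5, 6, 2, 8, 9, 3, 11, 10, 13, 14, 0] = (0 7 2 12 10 3 15)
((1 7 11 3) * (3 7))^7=(1 3)(7 11)=[0, 3, 2, 1, 4, 5, 6, 11, 8, 9, 10, 7]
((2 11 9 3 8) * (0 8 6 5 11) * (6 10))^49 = (0 8 2)(3 10 6 5 11 9) = [8, 1, 0, 10, 4, 11, 5, 7, 2, 3, 6, 9]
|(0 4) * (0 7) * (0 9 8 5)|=|(0 4 7 9 8 5)|=6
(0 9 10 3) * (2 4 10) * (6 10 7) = (0 9 2 4 7 6 10 3) = [9, 1, 4, 0, 7, 5, 10, 6, 8, 2, 3]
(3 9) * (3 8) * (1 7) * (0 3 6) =(0 3 9 8 6)(1 7) =[3, 7, 2, 9, 4, 5, 0, 1, 6, 8]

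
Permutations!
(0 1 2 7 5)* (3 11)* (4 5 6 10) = [1, 2, 7, 11, 5, 0, 10, 6, 8, 9, 4, 3] = (0 1 2 7 6 10 4 5)(3 11)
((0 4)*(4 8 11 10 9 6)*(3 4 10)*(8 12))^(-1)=(0 4 3 11 8 12)(6 9 10)=[4, 1, 2, 11, 3, 5, 9, 7, 12, 10, 6, 8, 0]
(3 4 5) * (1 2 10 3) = [0, 2, 10, 4, 5, 1, 6, 7, 8, 9, 3] = (1 2 10 3 4 5)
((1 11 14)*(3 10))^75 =[0, 1, 2, 10, 4, 5, 6, 7, 8, 9, 3, 11, 12, 13, 14] =(14)(3 10)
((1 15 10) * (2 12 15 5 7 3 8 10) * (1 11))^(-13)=(1 5 7 3 8 10 11)(2 15 12)=[0, 5, 15, 8, 4, 7, 6, 3, 10, 9, 11, 1, 2, 13, 14, 12]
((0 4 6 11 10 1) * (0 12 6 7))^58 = (0 4 7)(1 11 12 10 6) = [4, 11, 2, 3, 7, 5, 1, 0, 8, 9, 6, 12, 10]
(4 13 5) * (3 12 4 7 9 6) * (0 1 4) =(0 1 4 13 5 7 9 6 3 12) =[1, 4, 2, 12, 13, 7, 3, 9, 8, 6, 10, 11, 0, 5]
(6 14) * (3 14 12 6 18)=(3 14 18)(6 12)=[0, 1, 2, 14, 4, 5, 12, 7, 8, 9, 10, 11, 6, 13, 18, 15, 16, 17, 3]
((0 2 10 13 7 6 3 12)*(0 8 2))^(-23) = (2 10 13 7 6 3 12 8) = [0, 1, 10, 12, 4, 5, 3, 6, 2, 9, 13, 11, 8, 7]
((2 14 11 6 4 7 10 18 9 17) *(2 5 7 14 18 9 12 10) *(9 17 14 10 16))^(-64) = [0, 1, 18, 3, 10, 7, 4, 2, 8, 14, 17, 6, 16, 13, 11, 15, 9, 5, 12] = (2 18 12 16 9 14 11 6 4 10 17 5 7)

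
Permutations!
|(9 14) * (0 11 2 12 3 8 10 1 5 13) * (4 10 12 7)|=18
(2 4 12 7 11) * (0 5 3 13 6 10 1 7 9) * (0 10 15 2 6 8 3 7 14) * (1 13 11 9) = (0 5 7 9 10 13 8 3 11 6 15 2 4 12 1 14) = [5, 14, 4, 11, 12, 7, 15, 9, 3, 10, 13, 6, 1, 8, 0, 2]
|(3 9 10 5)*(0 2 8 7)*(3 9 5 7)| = 8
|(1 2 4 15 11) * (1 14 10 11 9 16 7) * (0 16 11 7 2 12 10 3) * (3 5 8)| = 44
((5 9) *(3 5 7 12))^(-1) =(3 12 7 9 5) =[0, 1, 2, 12, 4, 3, 6, 9, 8, 5, 10, 11, 7]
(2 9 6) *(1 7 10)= (1 7 10)(2 9 6)= [0, 7, 9, 3, 4, 5, 2, 10, 8, 6, 1]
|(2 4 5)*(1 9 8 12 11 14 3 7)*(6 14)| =9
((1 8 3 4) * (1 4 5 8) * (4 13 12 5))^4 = (3 5 13)(4 8 12) = [0, 1, 2, 5, 8, 13, 6, 7, 12, 9, 10, 11, 4, 3]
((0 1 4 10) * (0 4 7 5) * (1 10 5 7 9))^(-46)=(0 4)(5 10)=[4, 1, 2, 3, 0, 10, 6, 7, 8, 9, 5]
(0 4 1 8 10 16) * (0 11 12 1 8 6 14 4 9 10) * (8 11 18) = (0 9 10 16 18 8)(1 6 14 4 11 12) = [9, 6, 2, 3, 11, 5, 14, 7, 0, 10, 16, 12, 1, 13, 4, 15, 18, 17, 8]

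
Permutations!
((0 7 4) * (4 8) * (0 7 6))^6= [0, 1, 2, 3, 4, 5, 6, 7, 8]= (8)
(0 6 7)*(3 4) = (0 6 7)(3 4) = [6, 1, 2, 4, 3, 5, 7, 0]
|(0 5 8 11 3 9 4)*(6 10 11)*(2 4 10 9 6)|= |(0 5 8 2 4)(3 6 9 10 11)|= 5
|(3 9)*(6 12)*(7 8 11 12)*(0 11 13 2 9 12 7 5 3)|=|(0 11 7 8 13 2 9)(3 12 6 5)|=28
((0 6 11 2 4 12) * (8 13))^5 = [12, 1, 11, 3, 2, 5, 0, 7, 13, 9, 10, 6, 4, 8] = (0 12 4 2 11 6)(8 13)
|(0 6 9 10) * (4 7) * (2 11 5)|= |(0 6 9 10)(2 11 5)(4 7)|= 12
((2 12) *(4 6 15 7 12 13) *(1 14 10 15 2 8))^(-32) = (1 15 8 10 12 14 7) = [0, 15, 2, 3, 4, 5, 6, 1, 10, 9, 12, 11, 14, 13, 7, 8]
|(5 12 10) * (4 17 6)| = 3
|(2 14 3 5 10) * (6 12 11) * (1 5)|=|(1 5 10 2 14 3)(6 12 11)|=6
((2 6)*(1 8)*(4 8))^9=(8)(2 6)=[0, 1, 6, 3, 4, 5, 2, 7, 8]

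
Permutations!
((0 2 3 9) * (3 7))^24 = [9, 1, 0, 7, 4, 5, 6, 2, 8, 3] = (0 9 3 7 2)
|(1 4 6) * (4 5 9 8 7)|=|(1 5 9 8 7 4 6)|=7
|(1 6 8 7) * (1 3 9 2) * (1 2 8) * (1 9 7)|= 4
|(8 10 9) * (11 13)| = |(8 10 9)(11 13)| = 6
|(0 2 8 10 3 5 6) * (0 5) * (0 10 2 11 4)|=6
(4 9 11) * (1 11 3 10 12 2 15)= (1 11 4 9 3 10 12 2 15)= [0, 11, 15, 10, 9, 5, 6, 7, 8, 3, 12, 4, 2, 13, 14, 1]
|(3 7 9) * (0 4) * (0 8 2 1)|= 15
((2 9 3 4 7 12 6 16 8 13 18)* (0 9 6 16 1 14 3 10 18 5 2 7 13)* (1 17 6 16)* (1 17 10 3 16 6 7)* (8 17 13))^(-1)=(0 8 4 3 9)(1 18 10 6 2 5 13 12 7 17 16 14)=[8, 18, 5, 9, 3, 13, 2, 17, 4, 0, 6, 11, 7, 12, 1, 15, 14, 16, 10]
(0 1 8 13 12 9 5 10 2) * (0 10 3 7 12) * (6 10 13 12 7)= (0 1 8 12 9 5 3 6 10 2 13)= [1, 8, 13, 6, 4, 3, 10, 7, 12, 5, 2, 11, 9, 0]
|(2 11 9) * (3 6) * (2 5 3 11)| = 5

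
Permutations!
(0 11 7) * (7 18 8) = [11, 1, 2, 3, 4, 5, 6, 0, 7, 9, 10, 18, 12, 13, 14, 15, 16, 17, 8] = (0 11 18 8 7)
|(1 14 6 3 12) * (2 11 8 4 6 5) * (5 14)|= |(14)(1 5 2 11 8 4 6 3 12)|= 9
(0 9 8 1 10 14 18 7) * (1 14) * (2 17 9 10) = (0 10 1 2 17 9 8 14 18 7) = [10, 2, 17, 3, 4, 5, 6, 0, 14, 8, 1, 11, 12, 13, 18, 15, 16, 9, 7]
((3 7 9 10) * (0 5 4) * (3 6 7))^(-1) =(0 4 5)(6 10 9 7) =[4, 1, 2, 3, 5, 0, 10, 6, 8, 7, 9]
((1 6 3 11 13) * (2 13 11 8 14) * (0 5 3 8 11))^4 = (1 2 8)(6 13 14) = [0, 2, 8, 3, 4, 5, 13, 7, 1, 9, 10, 11, 12, 14, 6]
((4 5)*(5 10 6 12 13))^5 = (4 5 13 12 6 10) = [0, 1, 2, 3, 5, 13, 10, 7, 8, 9, 4, 11, 6, 12]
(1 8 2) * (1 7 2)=[0, 8, 7, 3, 4, 5, 6, 2, 1]=(1 8)(2 7)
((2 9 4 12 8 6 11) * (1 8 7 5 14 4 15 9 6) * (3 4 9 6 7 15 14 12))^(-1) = (1 8)(2 11 6 15 12 5 7)(3 4)(9 14) = [0, 8, 11, 4, 3, 7, 15, 2, 1, 14, 10, 6, 5, 13, 9, 12]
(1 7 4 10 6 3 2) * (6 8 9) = [0, 7, 1, 2, 10, 5, 3, 4, 9, 6, 8] = (1 7 4 10 8 9 6 3 2)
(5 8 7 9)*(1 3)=(1 3)(5 8 7 9)=[0, 3, 2, 1, 4, 8, 6, 9, 7, 5]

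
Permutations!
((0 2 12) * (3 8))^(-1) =(0 12 2)(3 8) =[12, 1, 0, 8, 4, 5, 6, 7, 3, 9, 10, 11, 2]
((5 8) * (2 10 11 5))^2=(2 11 8 10 5)=[0, 1, 11, 3, 4, 2, 6, 7, 10, 9, 5, 8]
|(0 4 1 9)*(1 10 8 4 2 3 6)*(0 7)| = 21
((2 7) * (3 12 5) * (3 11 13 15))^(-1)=(2 7)(3 15 13 11 5 12)=[0, 1, 7, 15, 4, 12, 6, 2, 8, 9, 10, 5, 3, 11, 14, 13]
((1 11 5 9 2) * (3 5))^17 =(1 2 9 5 3 11) =[0, 2, 9, 11, 4, 3, 6, 7, 8, 5, 10, 1]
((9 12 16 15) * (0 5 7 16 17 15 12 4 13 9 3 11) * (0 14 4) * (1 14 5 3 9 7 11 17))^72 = (0 17 9 3 15)(1 4 7 12 14 13 16) = [17, 4, 2, 15, 7, 5, 6, 12, 8, 3, 10, 11, 14, 16, 13, 0, 1, 9]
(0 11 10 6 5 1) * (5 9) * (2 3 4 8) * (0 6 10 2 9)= [11, 6, 3, 4, 8, 1, 0, 7, 9, 5, 10, 2]= (0 11 2 3 4 8 9 5 1 6)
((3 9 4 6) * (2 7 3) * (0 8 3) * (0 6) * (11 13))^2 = (13)(0 3 4 8 9)(2 6 7) = [3, 1, 6, 4, 8, 5, 7, 2, 9, 0, 10, 11, 12, 13]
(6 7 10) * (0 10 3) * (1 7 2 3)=[10, 7, 3, 0, 4, 5, 2, 1, 8, 9, 6]=(0 10 6 2 3)(1 7)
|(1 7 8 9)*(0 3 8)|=|(0 3 8 9 1 7)|=6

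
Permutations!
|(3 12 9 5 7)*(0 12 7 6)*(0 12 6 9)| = |(0 6 12)(3 7)(5 9)| = 6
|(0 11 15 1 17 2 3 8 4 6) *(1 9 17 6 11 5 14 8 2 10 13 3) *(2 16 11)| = 8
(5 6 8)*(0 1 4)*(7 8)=(0 1 4)(5 6 7 8)=[1, 4, 2, 3, 0, 6, 7, 8, 5]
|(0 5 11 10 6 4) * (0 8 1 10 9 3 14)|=30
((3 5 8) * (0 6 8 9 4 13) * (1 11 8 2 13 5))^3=(0 13 2 6)(1 3 8 11)=[13, 3, 6, 8, 4, 5, 0, 7, 11, 9, 10, 1, 12, 2]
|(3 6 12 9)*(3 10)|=|(3 6 12 9 10)|=5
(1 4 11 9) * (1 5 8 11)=[0, 4, 2, 3, 1, 8, 6, 7, 11, 5, 10, 9]=(1 4)(5 8 11 9)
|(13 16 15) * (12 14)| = 6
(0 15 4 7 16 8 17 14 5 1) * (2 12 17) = (0 15 4 7 16 8 2 12 17 14 5 1) = [15, 0, 12, 3, 7, 1, 6, 16, 2, 9, 10, 11, 17, 13, 5, 4, 8, 14]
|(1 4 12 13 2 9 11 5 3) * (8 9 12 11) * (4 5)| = |(1 5 3)(2 12 13)(4 11)(8 9)| = 6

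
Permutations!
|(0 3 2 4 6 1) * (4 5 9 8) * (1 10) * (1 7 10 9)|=20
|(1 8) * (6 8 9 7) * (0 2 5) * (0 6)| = |(0 2 5 6 8 1 9 7)| = 8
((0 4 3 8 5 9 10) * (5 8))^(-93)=(0 5)(3 10)(4 9)=[5, 1, 2, 10, 9, 0, 6, 7, 8, 4, 3]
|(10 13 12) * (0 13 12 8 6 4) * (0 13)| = 4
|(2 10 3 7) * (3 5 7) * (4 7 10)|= 6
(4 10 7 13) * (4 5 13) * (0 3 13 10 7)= (0 3 13 5 10)(4 7)= [3, 1, 2, 13, 7, 10, 6, 4, 8, 9, 0, 11, 12, 5]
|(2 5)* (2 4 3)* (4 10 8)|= 6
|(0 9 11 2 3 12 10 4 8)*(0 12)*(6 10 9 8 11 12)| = 8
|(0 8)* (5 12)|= |(0 8)(5 12)|= 2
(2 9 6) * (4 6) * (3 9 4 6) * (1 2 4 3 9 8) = [0, 2, 3, 8, 9, 5, 4, 7, 1, 6] = (1 2 3 8)(4 9 6)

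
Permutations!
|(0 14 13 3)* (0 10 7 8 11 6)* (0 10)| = 20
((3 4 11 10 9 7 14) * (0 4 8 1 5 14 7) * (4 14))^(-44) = (0 4 3 10 1)(5 14 11 8 9) = [4, 0, 2, 10, 3, 14, 6, 7, 9, 5, 1, 8, 12, 13, 11]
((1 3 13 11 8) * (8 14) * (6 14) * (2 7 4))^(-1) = (1 8 14 6 11 13 3)(2 4 7) = [0, 8, 4, 1, 7, 5, 11, 2, 14, 9, 10, 13, 12, 3, 6]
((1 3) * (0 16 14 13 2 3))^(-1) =(0 1 3 2 13 14 16) =[1, 3, 13, 2, 4, 5, 6, 7, 8, 9, 10, 11, 12, 14, 16, 15, 0]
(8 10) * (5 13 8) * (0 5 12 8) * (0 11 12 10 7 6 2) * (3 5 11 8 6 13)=(0 11 12 6 2)(3 5)(7 13 8)=[11, 1, 0, 5, 4, 3, 2, 13, 7, 9, 10, 12, 6, 8]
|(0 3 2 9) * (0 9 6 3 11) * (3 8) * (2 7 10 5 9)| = 8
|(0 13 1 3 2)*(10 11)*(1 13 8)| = 10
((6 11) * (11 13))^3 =(13) =[0, 1, 2, 3, 4, 5, 6, 7, 8, 9, 10, 11, 12, 13]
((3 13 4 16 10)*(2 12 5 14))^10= (16)(2 5)(12 14)= [0, 1, 5, 3, 4, 2, 6, 7, 8, 9, 10, 11, 14, 13, 12, 15, 16]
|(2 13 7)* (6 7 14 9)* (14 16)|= |(2 13 16 14 9 6 7)|= 7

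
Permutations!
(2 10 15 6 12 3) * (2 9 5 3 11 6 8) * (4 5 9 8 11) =[0, 1, 10, 8, 5, 3, 12, 7, 2, 9, 15, 6, 4, 13, 14, 11] =(2 10 15 11 6 12 4 5 3 8)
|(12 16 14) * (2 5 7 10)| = |(2 5 7 10)(12 16 14)| = 12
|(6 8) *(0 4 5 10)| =|(0 4 5 10)(6 8)| =4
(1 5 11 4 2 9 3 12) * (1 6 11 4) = (1 5 4 2 9 3 12 6 11) = [0, 5, 9, 12, 2, 4, 11, 7, 8, 3, 10, 1, 6]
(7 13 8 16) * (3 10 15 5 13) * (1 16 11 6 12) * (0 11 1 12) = (0 11 6)(1 16 7 3 10 15 5 13 8) = [11, 16, 2, 10, 4, 13, 0, 3, 1, 9, 15, 6, 12, 8, 14, 5, 7]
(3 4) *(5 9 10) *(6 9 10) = [0, 1, 2, 4, 3, 10, 9, 7, 8, 6, 5] = (3 4)(5 10)(6 9)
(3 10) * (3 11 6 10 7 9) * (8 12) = [0, 1, 2, 7, 4, 5, 10, 9, 12, 3, 11, 6, 8] = (3 7 9)(6 10 11)(8 12)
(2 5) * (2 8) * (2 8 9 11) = (2 5 9 11) = [0, 1, 5, 3, 4, 9, 6, 7, 8, 11, 10, 2]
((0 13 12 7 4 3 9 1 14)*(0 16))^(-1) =(0 16 14 1 9 3 4 7 12 13) =[16, 9, 2, 4, 7, 5, 6, 12, 8, 3, 10, 11, 13, 0, 1, 15, 14]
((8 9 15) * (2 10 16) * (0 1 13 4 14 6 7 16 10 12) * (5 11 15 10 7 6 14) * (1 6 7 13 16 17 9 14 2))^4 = [9, 1, 7, 3, 8, 14, 10, 13, 0, 5, 11, 2, 17, 15, 6, 12, 16, 4] = (0 9 5 14 6 10 11 2 7 13 15 12 17 4 8)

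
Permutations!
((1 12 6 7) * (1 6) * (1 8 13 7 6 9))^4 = [0, 7, 2, 3, 4, 5, 6, 8, 1, 13, 10, 11, 9, 12] = (1 7 8)(9 13 12)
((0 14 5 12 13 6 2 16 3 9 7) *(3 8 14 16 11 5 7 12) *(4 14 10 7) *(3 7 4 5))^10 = [8, 1, 9, 13, 5, 0, 3, 16, 4, 6, 14, 12, 2, 11, 7, 15, 10] = (0 8 4 5)(2 9 6 3 13 11 12)(7 16 10 14)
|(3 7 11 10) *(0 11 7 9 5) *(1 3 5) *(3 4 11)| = 8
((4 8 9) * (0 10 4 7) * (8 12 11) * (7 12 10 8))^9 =(0 12)(4 10)(7 9)(8 11) =[12, 1, 2, 3, 10, 5, 6, 9, 11, 7, 4, 8, 0]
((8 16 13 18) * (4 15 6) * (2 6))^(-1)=(2 15 4 6)(8 18 13 16)=[0, 1, 15, 3, 6, 5, 2, 7, 18, 9, 10, 11, 12, 16, 14, 4, 8, 17, 13]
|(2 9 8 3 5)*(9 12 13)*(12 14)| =8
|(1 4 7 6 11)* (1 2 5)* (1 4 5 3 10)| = |(1 5 4 7 6 11 2 3 10)| = 9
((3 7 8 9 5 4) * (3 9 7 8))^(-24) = [0, 1, 2, 3, 4, 5, 6, 7, 8, 9] = (9)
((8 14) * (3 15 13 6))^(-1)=[0, 1, 2, 6, 4, 5, 13, 7, 14, 9, 10, 11, 12, 15, 8, 3]=(3 6 13 15)(8 14)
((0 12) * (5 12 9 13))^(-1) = (0 12 5 13 9) = [12, 1, 2, 3, 4, 13, 6, 7, 8, 0, 10, 11, 5, 9]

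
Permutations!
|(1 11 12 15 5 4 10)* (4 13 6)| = 9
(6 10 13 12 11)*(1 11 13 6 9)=[0, 11, 2, 3, 4, 5, 10, 7, 8, 1, 6, 9, 13, 12]=(1 11 9)(6 10)(12 13)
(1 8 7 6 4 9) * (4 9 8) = (1 4 8 7 6 9) = [0, 4, 2, 3, 8, 5, 9, 6, 7, 1]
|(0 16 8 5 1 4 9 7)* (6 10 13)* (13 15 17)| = |(0 16 8 5 1 4 9 7)(6 10 15 17 13)| = 40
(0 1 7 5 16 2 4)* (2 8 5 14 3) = (0 1 7 14 3 2 4)(5 16 8) = [1, 7, 4, 2, 0, 16, 6, 14, 5, 9, 10, 11, 12, 13, 3, 15, 8]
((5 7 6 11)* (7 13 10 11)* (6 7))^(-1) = [0, 1, 2, 3, 4, 11, 6, 7, 8, 9, 13, 10, 12, 5] = (5 11 10 13)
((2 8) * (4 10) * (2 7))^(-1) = (2 7 8)(4 10) = [0, 1, 7, 3, 10, 5, 6, 8, 2, 9, 4]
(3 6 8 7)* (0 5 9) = (0 5 9)(3 6 8 7) = [5, 1, 2, 6, 4, 9, 8, 3, 7, 0]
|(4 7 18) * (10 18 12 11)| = 6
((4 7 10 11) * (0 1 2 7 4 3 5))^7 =(0 5 3 11 10 7 2 1) =[5, 0, 1, 11, 4, 3, 6, 2, 8, 9, 7, 10]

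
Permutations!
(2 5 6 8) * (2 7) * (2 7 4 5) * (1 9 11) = (1 9 11)(4 5 6 8) = [0, 9, 2, 3, 5, 6, 8, 7, 4, 11, 10, 1]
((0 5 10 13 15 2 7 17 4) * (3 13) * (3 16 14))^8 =(0 2 14)(3 5 7)(4 15 16)(10 17 13) =[2, 1, 14, 5, 15, 7, 6, 3, 8, 9, 17, 11, 12, 10, 0, 16, 4, 13]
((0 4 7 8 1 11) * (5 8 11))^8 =[0, 8, 2, 3, 4, 1, 6, 7, 5, 9, 10, 11] =(11)(1 8 5)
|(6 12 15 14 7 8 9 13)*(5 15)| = 9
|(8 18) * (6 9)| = |(6 9)(8 18)| = 2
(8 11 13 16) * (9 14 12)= (8 11 13 16)(9 14 12)= [0, 1, 2, 3, 4, 5, 6, 7, 11, 14, 10, 13, 9, 16, 12, 15, 8]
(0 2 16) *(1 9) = (0 2 16)(1 9) = [2, 9, 16, 3, 4, 5, 6, 7, 8, 1, 10, 11, 12, 13, 14, 15, 0]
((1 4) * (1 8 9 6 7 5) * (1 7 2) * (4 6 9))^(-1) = (9)(1 2 6)(4 8)(5 7) = [0, 2, 6, 3, 8, 7, 1, 5, 4, 9]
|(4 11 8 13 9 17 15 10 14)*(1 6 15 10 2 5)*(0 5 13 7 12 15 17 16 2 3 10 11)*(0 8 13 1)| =|(0 5)(1 6 17 11 13 9 16 2)(3 10 14 4 8 7 12 15)| =8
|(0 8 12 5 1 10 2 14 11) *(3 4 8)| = |(0 3 4 8 12 5 1 10 2 14 11)| = 11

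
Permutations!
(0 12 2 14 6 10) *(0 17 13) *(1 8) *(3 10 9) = (0 12 2 14 6 9 3 10 17 13)(1 8) = [12, 8, 14, 10, 4, 5, 9, 7, 1, 3, 17, 11, 2, 0, 6, 15, 16, 13]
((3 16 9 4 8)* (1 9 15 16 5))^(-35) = (1 9 4 8 3 5)(15 16) = [0, 9, 2, 5, 8, 1, 6, 7, 3, 4, 10, 11, 12, 13, 14, 16, 15]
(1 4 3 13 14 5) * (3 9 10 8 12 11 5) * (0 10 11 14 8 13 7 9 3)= (0 10 13 8 12 14)(1 4 3 7 9 11 5)= [10, 4, 2, 7, 3, 1, 6, 9, 12, 11, 13, 5, 14, 8, 0]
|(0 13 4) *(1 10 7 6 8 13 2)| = 9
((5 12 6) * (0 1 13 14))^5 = [1, 13, 2, 3, 4, 6, 12, 7, 8, 9, 10, 11, 5, 14, 0] = (0 1 13 14)(5 6 12)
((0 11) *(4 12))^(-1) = [11, 1, 2, 3, 12, 5, 6, 7, 8, 9, 10, 0, 4] = (0 11)(4 12)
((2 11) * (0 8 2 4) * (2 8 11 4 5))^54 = (0 4 2 5 11) = [4, 1, 5, 3, 2, 11, 6, 7, 8, 9, 10, 0]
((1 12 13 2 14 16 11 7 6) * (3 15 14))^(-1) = (1 6 7 11 16 14 15 3 2 13 12) = [0, 6, 13, 2, 4, 5, 7, 11, 8, 9, 10, 16, 1, 12, 15, 3, 14]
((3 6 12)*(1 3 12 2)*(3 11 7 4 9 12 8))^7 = (1 3 9 11 6 12 7 2 8 4) = [0, 3, 8, 9, 1, 5, 12, 2, 4, 11, 10, 6, 7]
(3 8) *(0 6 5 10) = (0 6 5 10)(3 8) = [6, 1, 2, 8, 4, 10, 5, 7, 3, 9, 0]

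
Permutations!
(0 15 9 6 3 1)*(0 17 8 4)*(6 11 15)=(0 6 3 1 17 8 4)(9 11 15)=[6, 17, 2, 1, 0, 5, 3, 7, 4, 11, 10, 15, 12, 13, 14, 9, 16, 8]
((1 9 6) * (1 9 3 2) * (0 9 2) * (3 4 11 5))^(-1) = (0 3 5 11 4 1 2 6 9) = [3, 2, 6, 5, 1, 11, 9, 7, 8, 0, 10, 4]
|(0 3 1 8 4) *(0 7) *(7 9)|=|(0 3 1 8 4 9 7)|=7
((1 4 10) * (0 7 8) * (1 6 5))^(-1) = (0 8 7)(1 5 6 10 4) = [8, 5, 2, 3, 1, 6, 10, 0, 7, 9, 4]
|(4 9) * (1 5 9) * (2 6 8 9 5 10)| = 7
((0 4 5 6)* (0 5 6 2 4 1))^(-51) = (0 1)(2 4 6 5) = [1, 0, 4, 3, 6, 2, 5]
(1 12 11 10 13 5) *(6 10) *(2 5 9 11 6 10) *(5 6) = (1 12 5)(2 6)(9 11 10 13) = [0, 12, 6, 3, 4, 1, 2, 7, 8, 11, 13, 10, 5, 9]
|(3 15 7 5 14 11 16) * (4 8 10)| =21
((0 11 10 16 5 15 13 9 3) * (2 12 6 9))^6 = (0 13)(2 11)(3 15)(5 9)(6 16)(10 12) = [13, 1, 11, 15, 4, 9, 16, 7, 8, 5, 12, 2, 10, 0, 14, 3, 6]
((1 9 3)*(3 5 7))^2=(1 5 3 9 7)=[0, 5, 2, 9, 4, 3, 6, 1, 8, 7]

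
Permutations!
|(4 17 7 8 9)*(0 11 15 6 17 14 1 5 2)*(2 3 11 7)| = |(0 7 8 9 4 14 1 5 3 11 15 6 17 2)| = 14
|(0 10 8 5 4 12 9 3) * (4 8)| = 6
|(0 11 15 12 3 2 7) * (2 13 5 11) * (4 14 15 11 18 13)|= 15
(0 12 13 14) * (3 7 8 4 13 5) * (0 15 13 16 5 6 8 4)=(0 12 6 8)(3 7 4 16 5)(13 14 15)=[12, 1, 2, 7, 16, 3, 8, 4, 0, 9, 10, 11, 6, 14, 15, 13, 5]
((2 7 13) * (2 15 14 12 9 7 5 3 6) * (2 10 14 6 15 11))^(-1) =[0, 1, 11, 5, 4, 2, 15, 9, 8, 12, 6, 13, 14, 7, 10, 3] =(2 11 13 7 9 12 14 10 6 15 3 5)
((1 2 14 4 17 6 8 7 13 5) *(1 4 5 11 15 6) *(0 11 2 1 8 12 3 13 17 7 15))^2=(2 5 7 8 6 3)(4 17 15 12 13 14)=[0, 1, 5, 2, 17, 7, 3, 8, 6, 9, 10, 11, 13, 14, 4, 12, 16, 15]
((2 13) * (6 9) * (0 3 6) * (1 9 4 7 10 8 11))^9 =[9, 11, 13, 0, 6, 5, 3, 4, 10, 1, 7, 8, 12, 2] =(0 9 1 11 8 10 7 4 6 3)(2 13)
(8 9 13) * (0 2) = (0 2)(8 9 13) = [2, 1, 0, 3, 4, 5, 6, 7, 9, 13, 10, 11, 12, 8]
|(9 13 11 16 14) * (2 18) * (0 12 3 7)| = 20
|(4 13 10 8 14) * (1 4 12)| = 7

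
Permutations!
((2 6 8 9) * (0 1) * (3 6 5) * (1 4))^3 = (2 6)(3 9)(5 8) = [0, 1, 6, 9, 4, 8, 2, 7, 5, 3]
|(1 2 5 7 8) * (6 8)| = 6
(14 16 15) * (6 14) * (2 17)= [0, 1, 17, 3, 4, 5, 14, 7, 8, 9, 10, 11, 12, 13, 16, 6, 15, 2]= (2 17)(6 14 16 15)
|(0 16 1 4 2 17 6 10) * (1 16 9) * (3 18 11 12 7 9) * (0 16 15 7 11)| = 30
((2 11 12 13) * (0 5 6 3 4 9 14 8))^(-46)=(0 6 4 14)(2 12)(3 9 8 5)(11 13)=[6, 1, 12, 9, 14, 3, 4, 7, 5, 8, 10, 13, 2, 11, 0]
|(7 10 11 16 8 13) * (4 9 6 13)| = 9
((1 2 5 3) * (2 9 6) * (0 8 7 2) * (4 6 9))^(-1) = (9)(0 6 4 1 3 5 2 7 8) = [6, 3, 7, 5, 1, 2, 4, 8, 0, 9]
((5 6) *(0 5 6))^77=(6)(0 5)=[5, 1, 2, 3, 4, 0, 6]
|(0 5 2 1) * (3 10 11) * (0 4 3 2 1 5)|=|(1 4 3 10 11 2 5)|=7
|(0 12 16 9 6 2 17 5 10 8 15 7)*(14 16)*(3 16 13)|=15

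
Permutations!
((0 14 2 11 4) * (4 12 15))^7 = (15) = [0, 1, 2, 3, 4, 5, 6, 7, 8, 9, 10, 11, 12, 13, 14, 15]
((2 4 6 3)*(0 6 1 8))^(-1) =(0 8 1 4 2 3 6) =[8, 4, 3, 6, 2, 5, 0, 7, 1]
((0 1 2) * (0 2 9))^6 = (9) = [0, 1, 2, 3, 4, 5, 6, 7, 8, 9]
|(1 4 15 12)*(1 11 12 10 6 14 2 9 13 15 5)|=|(1 4 5)(2 9 13 15 10 6 14)(11 12)|=42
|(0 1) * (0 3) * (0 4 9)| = 5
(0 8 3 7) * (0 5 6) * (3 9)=(0 8 9 3 7 5 6)=[8, 1, 2, 7, 4, 6, 0, 5, 9, 3]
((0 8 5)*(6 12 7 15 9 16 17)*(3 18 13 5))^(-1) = (0 5 13 18 3 8)(6 17 16 9 15 7 12) = [5, 1, 2, 8, 4, 13, 17, 12, 0, 15, 10, 11, 6, 18, 14, 7, 9, 16, 3]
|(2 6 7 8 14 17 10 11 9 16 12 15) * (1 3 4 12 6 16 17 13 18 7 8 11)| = |(1 3 4 12 15 2 16 6 8 14 13 18 7 11 9 17 10)| = 17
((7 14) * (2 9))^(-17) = (2 9)(7 14) = [0, 1, 9, 3, 4, 5, 6, 14, 8, 2, 10, 11, 12, 13, 7]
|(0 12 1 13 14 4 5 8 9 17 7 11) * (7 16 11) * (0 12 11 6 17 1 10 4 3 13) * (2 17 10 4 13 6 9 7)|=60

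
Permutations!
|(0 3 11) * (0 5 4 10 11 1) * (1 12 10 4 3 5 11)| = 6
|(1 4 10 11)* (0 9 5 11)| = 7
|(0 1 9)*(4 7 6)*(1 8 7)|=|(0 8 7 6 4 1 9)|=7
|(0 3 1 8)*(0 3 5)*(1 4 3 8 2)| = 2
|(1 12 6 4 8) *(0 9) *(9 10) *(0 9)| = 10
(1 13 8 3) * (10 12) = (1 13 8 3)(10 12) = [0, 13, 2, 1, 4, 5, 6, 7, 3, 9, 12, 11, 10, 8]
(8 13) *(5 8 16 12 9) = [0, 1, 2, 3, 4, 8, 6, 7, 13, 5, 10, 11, 9, 16, 14, 15, 12] = (5 8 13 16 12 9)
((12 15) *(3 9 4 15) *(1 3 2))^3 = (1 4 2 9 12 3 15) = [0, 4, 9, 15, 2, 5, 6, 7, 8, 12, 10, 11, 3, 13, 14, 1]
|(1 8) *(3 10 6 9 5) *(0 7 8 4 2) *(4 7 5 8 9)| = 28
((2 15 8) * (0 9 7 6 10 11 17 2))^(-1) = (0 8 15 2 17 11 10 6 7 9) = [8, 1, 17, 3, 4, 5, 7, 9, 15, 0, 6, 10, 12, 13, 14, 2, 16, 11]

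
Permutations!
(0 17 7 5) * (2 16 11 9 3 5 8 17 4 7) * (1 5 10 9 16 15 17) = (0 4 7 8 1 5)(2 15 17)(3 10 9)(11 16) = [4, 5, 15, 10, 7, 0, 6, 8, 1, 3, 9, 16, 12, 13, 14, 17, 11, 2]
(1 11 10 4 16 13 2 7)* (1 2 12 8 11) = [0, 1, 7, 3, 16, 5, 6, 2, 11, 9, 4, 10, 8, 12, 14, 15, 13] = (2 7)(4 16 13 12 8 11 10)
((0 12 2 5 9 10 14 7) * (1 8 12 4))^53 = (0 14 9 2 8 4 7 10 5 12 1) = [14, 0, 8, 3, 7, 12, 6, 10, 4, 2, 5, 11, 1, 13, 9]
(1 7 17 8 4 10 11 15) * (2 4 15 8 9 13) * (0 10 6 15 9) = (0 10 11 8 9 13 2 4 6 15 1 7 17) = [10, 7, 4, 3, 6, 5, 15, 17, 9, 13, 11, 8, 12, 2, 14, 1, 16, 0]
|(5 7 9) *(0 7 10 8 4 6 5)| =|(0 7 9)(4 6 5 10 8)| =15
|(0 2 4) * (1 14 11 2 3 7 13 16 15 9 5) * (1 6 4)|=|(0 3 7 13 16 15 9 5 6 4)(1 14 11 2)|=20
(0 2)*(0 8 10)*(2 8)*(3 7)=(0 8 10)(3 7)=[8, 1, 2, 7, 4, 5, 6, 3, 10, 9, 0]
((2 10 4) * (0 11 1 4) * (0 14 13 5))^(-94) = (0 10 11 14 1 13 4 5 2) = [10, 13, 0, 3, 5, 2, 6, 7, 8, 9, 11, 14, 12, 4, 1]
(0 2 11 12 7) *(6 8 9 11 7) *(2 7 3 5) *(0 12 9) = (0 7 12 6 8)(2 3 5)(9 11) = [7, 1, 3, 5, 4, 2, 8, 12, 0, 11, 10, 9, 6]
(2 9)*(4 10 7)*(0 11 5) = (0 11 5)(2 9)(4 10 7) = [11, 1, 9, 3, 10, 0, 6, 4, 8, 2, 7, 5]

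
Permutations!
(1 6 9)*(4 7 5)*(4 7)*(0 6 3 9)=(0 6)(1 3 9)(5 7)=[6, 3, 2, 9, 4, 7, 0, 5, 8, 1]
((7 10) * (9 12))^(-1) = (7 10)(9 12) = [0, 1, 2, 3, 4, 5, 6, 10, 8, 12, 7, 11, 9]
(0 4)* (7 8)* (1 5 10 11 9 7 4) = [1, 5, 2, 3, 0, 10, 6, 8, 4, 7, 11, 9] = (0 1 5 10 11 9 7 8 4)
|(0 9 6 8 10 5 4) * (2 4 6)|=4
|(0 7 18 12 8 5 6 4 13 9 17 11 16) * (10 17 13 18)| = 6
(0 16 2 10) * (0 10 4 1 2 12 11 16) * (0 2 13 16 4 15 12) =(0 2 15 12 11 4 1 13 16) =[2, 13, 15, 3, 1, 5, 6, 7, 8, 9, 10, 4, 11, 16, 14, 12, 0]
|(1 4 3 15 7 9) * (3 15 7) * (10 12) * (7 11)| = |(1 4 15 3 11 7 9)(10 12)| = 14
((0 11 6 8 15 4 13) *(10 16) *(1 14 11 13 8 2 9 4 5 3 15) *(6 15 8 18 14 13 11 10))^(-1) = (0 13 1 8 3 5 15 11)(2 6 16 10 14 18 4 9) = [13, 8, 6, 5, 9, 15, 16, 7, 3, 2, 14, 0, 12, 1, 18, 11, 10, 17, 4]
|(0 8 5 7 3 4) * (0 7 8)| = 6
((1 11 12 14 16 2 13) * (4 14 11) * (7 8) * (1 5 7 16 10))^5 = [0, 4, 16, 3, 14, 13, 6, 5, 7, 9, 1, 12, 11, 2, 10, 15, 8] = (1 4 14 10)(2 16 8 7 5 13)(11 12)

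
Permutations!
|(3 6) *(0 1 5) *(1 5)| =2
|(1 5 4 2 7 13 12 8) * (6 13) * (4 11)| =10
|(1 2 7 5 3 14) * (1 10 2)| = |(2 7 5 3 14 10)| = 6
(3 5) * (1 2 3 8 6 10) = [0, 2, 3, 5, 4, 8, 10, 7, 6, 9, 1] = (1 2 3 5 8 6 10)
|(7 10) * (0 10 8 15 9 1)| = 7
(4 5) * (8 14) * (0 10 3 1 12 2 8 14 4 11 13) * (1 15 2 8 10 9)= [9, 12, 10, 15, 5, 11, 6, 7, 4, 1, 3, 13, 8, 0, 14, 2]= (0 9 1 12 8 4 5 11 13)(2 10 3 15)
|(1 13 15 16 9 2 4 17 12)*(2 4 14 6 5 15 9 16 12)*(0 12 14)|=8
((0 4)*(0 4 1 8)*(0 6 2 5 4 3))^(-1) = (0 3 4 5 2 6 8 1) = [3, 0, 6, 4, 5, 2, 8, 7, 1]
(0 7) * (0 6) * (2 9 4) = [7, 1, 9, 3, 2, 5, 0, 6, 8, 4] = (0 7 6)(2 9 4)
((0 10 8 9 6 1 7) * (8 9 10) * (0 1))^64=(0 6 9 10 8)=[6, 1, 2, 3, 4, 5, 9, 7, 0, 10, 8]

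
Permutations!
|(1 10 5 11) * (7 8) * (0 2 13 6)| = 4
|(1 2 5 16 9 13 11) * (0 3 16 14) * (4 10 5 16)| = 6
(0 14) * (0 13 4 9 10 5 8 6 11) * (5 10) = [14, 1, 2, 3, 9, 8, 11, 7, 6, 5, 10, 0, 12, 4, 13] = (0 14 13 4 9 5 8 6 11)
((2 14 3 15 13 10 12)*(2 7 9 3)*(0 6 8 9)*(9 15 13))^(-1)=(0 7 12 10 13 3 9 15 8 6)(2 14)=[7, 1, 14, 9, 4, 5, 0, 12, 6, 15, 13, 11, 10, 3, 2, 8]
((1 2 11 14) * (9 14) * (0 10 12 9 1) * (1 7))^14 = (0 14 9 12 10)(1 11)(2 7) = [14, 11, 7, 3, 4, 5, 6, 2, 8, 12, 0, 1, 10, 13, 9]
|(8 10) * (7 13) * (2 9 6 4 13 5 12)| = 8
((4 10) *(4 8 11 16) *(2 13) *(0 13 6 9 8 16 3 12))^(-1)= [12, 1, 13, 11, 16, 5, 2, 7, 9, 6, 4, 8, 3, 0, 14, 15, 10]= (0 12 3 11 8 9 6 2 13)(4 16 10)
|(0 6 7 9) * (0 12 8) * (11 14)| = |(0 6 7 9 12 8)(11 14)| = 6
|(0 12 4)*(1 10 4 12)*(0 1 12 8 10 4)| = 4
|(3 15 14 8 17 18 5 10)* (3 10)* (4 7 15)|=9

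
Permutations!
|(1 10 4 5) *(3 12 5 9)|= 7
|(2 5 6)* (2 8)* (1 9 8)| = |(1 9 8 2 5 6)| = 6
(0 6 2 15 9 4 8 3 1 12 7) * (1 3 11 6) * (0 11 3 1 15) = (0 15 9 4 8 3 1 12 7 11 6 2) = [15, 12, 0, 1, 8, 5, 2, 11, 3, 4, 10, 6, 7, 13, 14, 9]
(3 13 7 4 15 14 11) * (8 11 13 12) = (3 12 8 11)(4 15 14 13 7) = [0, 1, 2, 12, 15, 5, 6, 4, 11, 9, 10, 3, 8, 7, 13, 14]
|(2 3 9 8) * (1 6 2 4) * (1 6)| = |(2 3 9 8 4 6)| = 6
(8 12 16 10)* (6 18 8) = (6 18 8 12 16 10) = [0, 1, 2, 3, 4, 5, 18, 7, 12, 9, 6, 11, 16, 13, 14, 15, 10, 17, 8]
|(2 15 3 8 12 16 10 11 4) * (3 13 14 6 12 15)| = |(2 3 8 15 13 14 6 12 16 10 11 4)| = 12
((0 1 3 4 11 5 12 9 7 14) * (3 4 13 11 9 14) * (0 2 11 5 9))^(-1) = (0 4 1)(2 14 12 5 13 3 7 9 11) = [4, 0, 14, 7, 1, 13, 6, 9, 8, 11, 10, 2, 5, 3, 12]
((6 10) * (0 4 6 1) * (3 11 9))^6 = (11)(0 4 6 10 1) = [4, 0, 2, 3, 6, 5, 10, 7, 8, 9, 1, 11]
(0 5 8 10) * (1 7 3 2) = [5, 7, 1, 2, 4, 8, 6, 3, 10, 9, 0] = (0 5 8 10)(1 7 3 2)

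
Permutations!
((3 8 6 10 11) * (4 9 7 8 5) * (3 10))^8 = (11)(3 5 4 9 7 8 6) = [0, 1, 2, 5, 9, 4, 3, 8, 6, 7, 10, 11]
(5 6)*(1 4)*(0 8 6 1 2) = (0 8 6 5 1 4 2) = [8, 4, 0, 3, 2, 1, 5, 7, 6]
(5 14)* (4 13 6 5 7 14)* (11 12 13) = (4 11 12 13 6 5)(7 14) = [0, 1, 2, 3, 11, 4, 5, 14, 8, 9, 10, 12, 13, 6, 7]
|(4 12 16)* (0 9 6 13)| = |(0 9 6 13)(4 12 16)| = 12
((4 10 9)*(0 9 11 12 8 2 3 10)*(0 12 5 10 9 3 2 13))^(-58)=[8, 1, 2, 13, 3, 11, 6, 7, 4, 0, 5, 10, 9, 12]=(0 8 4 3 13 12 9)(5 11 10)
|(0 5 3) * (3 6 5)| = |(0 3)(5 6)| = 2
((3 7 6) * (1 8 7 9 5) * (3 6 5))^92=(9)=[0, 1, 2, 3, 4, 5, 6, 7, 8, 9]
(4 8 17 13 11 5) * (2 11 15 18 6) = (2 11 5 4 8 17 13 15 18 6) = [0, 1, 11, 3, 8, 4, 2, 7, 17, 9, 10, 5, 12, 15, 14, 18, 16, 13, 6]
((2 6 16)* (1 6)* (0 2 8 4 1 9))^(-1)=(0 9 2)(1 4 8 16 6)=[9, 4, 0, 3, 8, 5, 1, 7, 16, 2, 10, 11, 12, 13, 14, 15, 6]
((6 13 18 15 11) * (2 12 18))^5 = (2 6 15 12 13 11 18) = [0, 1, 6, 3, 4, 5, 15, 7, 8, 9, 10, 18, 13, 11, 14, 12, 16, 17, 2]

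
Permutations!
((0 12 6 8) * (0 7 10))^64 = [7, 1, 2, 3, 4, 5, 0, 6, 12, 9, 8, 11, 10] = (0 7 6)(8 12 10)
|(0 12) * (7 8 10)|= |(0 12)(7 8 10)|= 6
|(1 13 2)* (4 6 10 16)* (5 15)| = 12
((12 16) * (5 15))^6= (16)= [0, 1, 2, 3, 4, 5, 6, 7, 8, 9, 10, 11, 12, 13, 14, 15, 16]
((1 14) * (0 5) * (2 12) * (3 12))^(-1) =[5, 14, 12, 2, 4, 0, 6, 7, 8, 9, 10, 11, 3, 13, 1] =(0 5)(1 14)(2 12 3)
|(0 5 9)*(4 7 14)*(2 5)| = 12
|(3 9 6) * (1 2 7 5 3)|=7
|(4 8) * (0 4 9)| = |(0 4 8 9)| = 4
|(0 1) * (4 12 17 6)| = 4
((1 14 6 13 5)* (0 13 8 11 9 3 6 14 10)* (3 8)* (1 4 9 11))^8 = (14) = [0, 1, 2, 3, 4, 5, 6, 7, 8, 9, 10, 11, 12, 13, 14]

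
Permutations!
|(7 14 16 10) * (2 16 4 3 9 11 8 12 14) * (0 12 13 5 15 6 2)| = |(0 12 14 4 3 9 11 8 13 5 15 6 2 16 10 7)| = 16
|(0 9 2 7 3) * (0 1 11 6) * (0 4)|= |(0 9 2 7 3 1 11 6 4)|= 9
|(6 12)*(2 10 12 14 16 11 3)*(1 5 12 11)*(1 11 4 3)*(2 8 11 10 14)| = 12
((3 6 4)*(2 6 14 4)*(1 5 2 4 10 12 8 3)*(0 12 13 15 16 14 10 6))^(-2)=[5, 6, 1, 12, 14, 4, 16, 7, 0, 9, 8, 11, 2, 3, 15, 10, 13]=(0 5 4 14 15 10 8)(1 6 16 13 3 12 2)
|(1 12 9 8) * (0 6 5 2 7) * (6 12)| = 9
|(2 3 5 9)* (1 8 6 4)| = 4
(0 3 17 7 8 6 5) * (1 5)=(0 3 17 7 8 6 1 5)=[3, 5, 2, 17, 4, 0, 1, 8, 6, 9, 10, 11, 12, 13, 14, 15, 16, 7]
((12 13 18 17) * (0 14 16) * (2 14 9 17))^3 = [12, 1, 0, 3, 4, 5, 6, 7, 8, 13, 10, 11, 2, 14, 9, 15, 17, 18, 16] = (0 12 2)(9 13 14)(16 17 18)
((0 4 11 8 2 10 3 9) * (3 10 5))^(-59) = (0 5 11 9 2 4 3 8) = [5, 1, 4, 8, 3, 11, 6, 7, 0, 2, 10, 9]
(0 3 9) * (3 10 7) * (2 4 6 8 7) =(0 10 2 4 6 8 7 3 9) =[10, 1, 4, 9, 6, 5, 8, 3, 7, 0, 2]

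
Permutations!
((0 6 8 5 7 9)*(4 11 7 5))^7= (11)= [0, 1, 2, 3, 4, 5, 6, 7, 8, 9, 10, 11]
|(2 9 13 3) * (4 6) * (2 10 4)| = |(2 9 13 3 10 4 6)| = 7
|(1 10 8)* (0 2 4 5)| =|(0 2 4 5)(1 10 8)| =12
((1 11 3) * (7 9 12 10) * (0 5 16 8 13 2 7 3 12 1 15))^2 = (0 16 13 7 1 12 3)(2 9 11 10 15 5 8) = [16, 12, 9, 0, 4, 8, 6, 1, 2, 11, 15, 10, 3, 7, 14, 5, 13]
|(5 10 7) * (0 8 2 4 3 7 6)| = 9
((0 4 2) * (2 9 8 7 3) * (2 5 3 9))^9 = (9)(3 5) = [0, 1, 2, 5, 4, 3, 6, 7, 8, 9]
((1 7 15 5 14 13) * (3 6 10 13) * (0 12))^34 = (1 10 3 5 7 13 6 14 15) = [0, 10, 2, 5, 4, 7, 14, 13, 8, 9, 3, 11, 12, 6, 15, 1]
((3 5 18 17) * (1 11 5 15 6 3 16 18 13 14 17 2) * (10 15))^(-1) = (1 2 18 16 17 14 13 5 11)(3 6 15 10) = [0, 2, 18, 6, 4, 11, 15, 7, 8, 9, 3, 1, 12, 5, 13, 10, 17, 14, 16]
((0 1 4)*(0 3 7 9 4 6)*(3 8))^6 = (3 7 9 4 8) = [0, 1, 2, 7, 8, 5, 6, 9, 3, 4]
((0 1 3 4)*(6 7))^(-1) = (0 4 3 1)(6 7) = [4, 0, 2, 1, 3, 5, 7, 6]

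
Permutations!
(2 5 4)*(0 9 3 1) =(0 9 3 1)(2 5 4) =[9, 0, 5, 1, 2, 4, 6, 7, 8, 3]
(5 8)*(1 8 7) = (1 8 5 7) = [0, 8, 2, 3, 4, 7, 6, 1, 5]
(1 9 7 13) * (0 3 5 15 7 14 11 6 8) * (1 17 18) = [3, 9, 2, 5, 4, 15, 8, 13, 0, 14, 10, 6, 12, 17, 11, 7, 16, 18, 1] = (0 3 5 15 7 13 17 18 1 9 14 11 6 8)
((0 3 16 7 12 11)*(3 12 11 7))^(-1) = (0 11 7 12)(3 16) = [11, 1, 2, 16, 4, 5, 6, 12, 8, 9, 10, 7, 0, 13, 14, 15, 3]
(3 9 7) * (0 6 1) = [6, 0, 2, 9, 4, 5, 1, 3, 8, 7] = (0 6 1)(3 9 7)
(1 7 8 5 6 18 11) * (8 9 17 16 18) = (1 7 9 17 16 18 11)(5 6 8) = [0, 7, 2, 3, 4, 6, 8, 9, 5, 17, 10, 1, 12, 13, 14, 15, 18, 16, 11]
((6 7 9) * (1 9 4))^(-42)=(1 7 9 4 6)=[0, 7, 2, 3, 6, 5, 1, 9, 8, 4]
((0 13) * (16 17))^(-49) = (0 13)(16 17) = [13, 1, 2, 3, 4, 5, 6, 7, 8, 9, 10, 11, 12, 0, 14, 15, 17, 16]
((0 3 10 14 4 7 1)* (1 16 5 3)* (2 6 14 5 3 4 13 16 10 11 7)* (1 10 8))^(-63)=(0 13)(1 14)(2 7)(3 5)(4 11)(6 8)(10 16)=[13, 14, 7, 5, 11, 3, 8, 2, 6, 9, 16, 4, 12, 0, 1, 15, 10]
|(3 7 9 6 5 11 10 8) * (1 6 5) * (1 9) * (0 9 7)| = |(0 9 5 11 10 8 3)(1 6 7)| = 21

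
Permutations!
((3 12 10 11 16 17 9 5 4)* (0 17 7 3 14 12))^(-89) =(0 10 9 16 4 3 12 17 11 5 7 14) =[10, 1, 2, 12, 3, 7, 6, 14, 8, 16, 9, 5, 17, 13, 0, 15, 4, 11]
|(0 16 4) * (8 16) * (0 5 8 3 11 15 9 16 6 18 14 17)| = |(0 3 11 15 9 16 4 5 8 6 18 14 17)| = 13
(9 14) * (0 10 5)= [10, 1, 2, 3, 4, 0, 6, 7, 8, 14, 5, 11, 12, 13, 9]= (0 10 5)(9 14)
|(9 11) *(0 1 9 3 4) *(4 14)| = |(0 1 9 11 3 14 4)| = 7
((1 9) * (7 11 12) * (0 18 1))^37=(0 18 1 9)(7 11 12)=[18, 9, 2, 3, 4, 5, 6, 11, 8, 0, 10, 12, 7, 13, 14, 15, 16, 17, 1]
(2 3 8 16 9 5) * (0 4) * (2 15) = (0 4)(2 3 8 16 9 5 15) = [4, 1, 3, 8, 0, 15, 6, 7, 16, 5, 10, 11, 12, 13, 14, 2, 9]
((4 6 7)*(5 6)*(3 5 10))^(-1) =(3 10 4 7 6 5) =[0, 1, 2, 10, 7, 3, 5, 6, 8, 9, 4]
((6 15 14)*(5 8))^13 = (5 8)(6 15 14) = [0, 1, 2, 3, 4, 8, 15, 7, 5, 9, 10, 11, 12, 13, 6, 14]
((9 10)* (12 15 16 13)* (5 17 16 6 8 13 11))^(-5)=(5 11 16 17)(9 10)=[0, 1, 2, 3, 4, 11, 6, 7, 8, 10, 9, 16, 12, 13, 14, 15, 17, 5]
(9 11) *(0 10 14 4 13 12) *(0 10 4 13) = (0 4)(9 11)(10 14 13 12) = [4, 1, 2, 3, 0, 5, 6, 7, 8, 11, 14, 9, 10, 12, 13]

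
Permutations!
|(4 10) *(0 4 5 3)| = |(0 4 10 5 3)| = 5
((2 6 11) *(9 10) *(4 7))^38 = (2 11 6) = [0, 1, 11, 3, 4, 5, 2, 7, 8, 9, 10, 6]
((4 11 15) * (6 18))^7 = (4 11 15)(6 18) = [0, 1, 2, 3, 11, 5, 18, 7, 8, 9, 10, 15, 12, 13, 14, 4, 16, 17, 6]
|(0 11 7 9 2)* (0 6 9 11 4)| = |(0 4)(2 6 9)(7 11)| = 6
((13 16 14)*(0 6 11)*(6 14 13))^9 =(0 14 6 11)(13 16) =[14, 1, 2, 3, 4, 5, 11, 7, 8, 9, 10, 0, 12, 16, 6, 15, 13]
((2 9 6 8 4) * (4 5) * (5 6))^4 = [0, 1, 2, 3, 4, 5, 6, 7, 8, 9] = (9)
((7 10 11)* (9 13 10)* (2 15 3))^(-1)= [0, 1, 3, 15, 4, 5, 6, 11, 8, 7, 13, 10, 12, 9, 14, 2]= (2 3 15)(7 11 10 13 9)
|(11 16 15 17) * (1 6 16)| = |(1 6 16 15 17 11)| = 6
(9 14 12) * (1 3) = (1 3)(9 14 12) = [0, 3, 2, 1, 4, 5, 6, 7, 8, 14, 10, 11, 9, 13, 12]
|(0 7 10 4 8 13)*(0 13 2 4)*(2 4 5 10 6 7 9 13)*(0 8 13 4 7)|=10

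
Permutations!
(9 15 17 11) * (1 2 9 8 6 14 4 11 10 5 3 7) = (1 2 9 15 17 10 5 3 7)(4 11 8 6 14) = [0, 2, 9, 7, 11, 3, 14, 1, 6, 15, 5, 8, 12, 13, 4, 17, 16, 10]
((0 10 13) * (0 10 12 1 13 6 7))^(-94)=(0 10 12 6 1 7 13)=[10, 7, 2, 3, 4, 5, 1, 13, 8, 9, 12, 11, 6, 0]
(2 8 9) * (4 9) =(2 8 4 9) =[0, 1, 8, 3, 9, 5, 6, 7, 4, 2]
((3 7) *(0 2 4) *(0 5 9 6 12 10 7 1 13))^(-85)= (0 13 1 3 7 10 12 6 9 5 4 2)= [13, 3, 0, 7, 2, 4, 9, 10, 8, 5, 12, 11, 6, 1]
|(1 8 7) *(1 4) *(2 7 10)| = |(1 8 10 2 7 4)| = 6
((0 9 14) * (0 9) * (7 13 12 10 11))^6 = (14)(7 13 12 10 11) = [0, 1, 2, 3, 4, 5, 6, 13, 8, 9, 11, 7, 10, 12, 14]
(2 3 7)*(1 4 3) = (1 4 3 7 2) = [0, 4, 1, 7, 3, 5, 6, 2]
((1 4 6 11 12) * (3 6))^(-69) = [0, 6, 2, 12, 11, 5, 1, 7, 8, 9, 10, 4, 3] = (1 6)(3 12)(4 11)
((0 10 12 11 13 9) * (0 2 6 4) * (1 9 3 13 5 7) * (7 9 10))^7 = (0 9 10 4 5 1 6 11 7 2 12)(3 13) = [9, 6, 12, 13, 5, 1, 11, 2, 8, 10, 4, 7, 0, 3]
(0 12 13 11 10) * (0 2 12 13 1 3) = [13, 3, 12, 0, 4, 5, 6, 7, 8, 9, 2, 10, 1, 11] = (0 13 11 10 2 12 1 3)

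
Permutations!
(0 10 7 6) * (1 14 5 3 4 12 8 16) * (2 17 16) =(0 10 7 6)(1 14 5 3 4 12 8 2 17 16) =[10, 14, 17, 4, 12, 3, 0, 6, 2, 9, 7, 11, 8, 13, 5, 15, 1, 16]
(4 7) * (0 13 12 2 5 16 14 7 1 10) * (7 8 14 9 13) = (0 7 4 1 10)(2 5 16 9 13 12)(8 14) = [7, 10, 5, 3, 1, 16, 6, 4, 14, 13, 0, 11, 2, 12, 8, 15, 9]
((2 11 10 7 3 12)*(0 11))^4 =(0 3 11 12 10 2 7) =[3, 1, 7, 11, 4, 5, 6, 0, 8, 9, 2, 12, 10]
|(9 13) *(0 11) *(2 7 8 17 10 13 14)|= |(0 11)(2 7 8 17 10 13 9 14)|= 8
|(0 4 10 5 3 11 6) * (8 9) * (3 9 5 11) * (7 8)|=20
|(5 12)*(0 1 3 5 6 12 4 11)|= |(0 1 3 5 4 11)(6 12)|= 6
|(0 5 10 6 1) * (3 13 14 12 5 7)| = |(0 7 3 13 14 12 5 10 6 1)| = 10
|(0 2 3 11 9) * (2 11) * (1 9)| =|(0 11 1 9)(2 3)| =4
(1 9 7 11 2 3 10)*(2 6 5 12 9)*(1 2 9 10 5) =[0, 9, 3, 5, 4, 12, 1, 11, 8, 7, 2, 6, 10] =(1 9 7 11 6)(2 3 5 12 10)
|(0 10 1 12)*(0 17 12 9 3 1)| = |(0 10)(1 9 3)(12 17)| = 6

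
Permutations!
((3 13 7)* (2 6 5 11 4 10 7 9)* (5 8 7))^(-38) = [0, 1, 3, 6, 5, 4, 13, 2, 9, 7, 11, 10, 12, 8] = (2 3 6 13 8 9 7)(4 5)(10 11)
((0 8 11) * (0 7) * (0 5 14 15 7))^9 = (5 14 15 7) = [0, 1, 2, 3, 4, 14, 6, 5, 8, 9, 10, 11, 12, 13, 15, 7]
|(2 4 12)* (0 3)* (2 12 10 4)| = |(12)(0 3)(4 10)| = 2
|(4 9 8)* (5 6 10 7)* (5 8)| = 7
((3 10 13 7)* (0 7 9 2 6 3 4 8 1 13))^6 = (0 9 7 2 4 6 8 3 1 10 13) = [9, 10, 4, 1, 6, 5, 8, 2, 3, 7, 13, 11, 12, 0]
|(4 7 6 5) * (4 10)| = |(4 7 6 5 10)| = 5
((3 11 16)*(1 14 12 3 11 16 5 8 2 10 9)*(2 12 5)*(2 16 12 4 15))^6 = (16)(1 2 8)(4 14 10)(5 9 15) = [0, 2, 8, 3, 14, 9, 6, 7, 1, 15, 4, 11, 12, 13, 10, 5, 16]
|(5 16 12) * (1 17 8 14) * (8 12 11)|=|(1 17 12 5 16 11 8 14)|=8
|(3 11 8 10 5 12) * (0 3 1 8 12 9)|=|(0 3 11 12 1 8 10 5 9)|=9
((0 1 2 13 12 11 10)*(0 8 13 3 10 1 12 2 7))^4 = (0 7 1 11 12)(2 13 8 10 3) = [7, 11, 13, 2, 4, 5, 6, 1, 10, 9, 3, 12, 0, 8]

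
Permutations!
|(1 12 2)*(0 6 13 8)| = |(0 6 13 8)(1 12 2)| = 12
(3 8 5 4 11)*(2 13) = (2 13)(3 8 5 4 11) = [0, 1, 13, 8, 11, 4, 6, 7, 5, 9, 10, 3, 12, 2]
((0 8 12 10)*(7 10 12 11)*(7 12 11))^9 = (0 8 7 10)(11 12) = [8, 1, 2, 3, 4, 5, 6, 10, 7, 9, 0, 12, 11]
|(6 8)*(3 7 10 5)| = |(3 7 10 5)(6 8)| = 4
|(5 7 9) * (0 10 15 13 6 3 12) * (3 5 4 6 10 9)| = |(0 9 4 6 5 7 3 12)(10 15 13)| = 24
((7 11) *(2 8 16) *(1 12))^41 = (1 12)(2 16 8)(7 11) = [0, 12, 16, 3, 4, 5, 6, 11, 2, 9, 10, 7, 1, 13, 14, 15, 8]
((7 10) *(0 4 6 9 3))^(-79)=(0 4 6 9 3)(7 10)=[4, 1, 2, 0, 6, 5, 9, 10, 8, 3, 7]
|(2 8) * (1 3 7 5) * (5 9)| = 10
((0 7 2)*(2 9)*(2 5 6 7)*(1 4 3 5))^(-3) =(0 2)(1 6 4 7 3 9 5) =[2, 6, 0, 9, 7, 1, 4, 3, 8, 5]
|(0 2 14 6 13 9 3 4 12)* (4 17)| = 10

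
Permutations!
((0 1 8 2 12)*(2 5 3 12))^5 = (0 12 3 5 8 1) = [12, 0, 2, 5, 4, 8, 6, 7, 1, 9, 10, 11, 3]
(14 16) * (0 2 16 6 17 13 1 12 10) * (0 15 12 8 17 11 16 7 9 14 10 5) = [2, 8, 7, 3, 4, 0, 11, 9, 17, 14, 15, 16, 5, 1, 6, 12, 10, 13] = (0 2 7 9 14 6 11 16 10 15 12 5)(1 8 17 13)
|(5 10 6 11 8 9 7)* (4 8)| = |(4 8 9 7 5 10 6 11)| = 8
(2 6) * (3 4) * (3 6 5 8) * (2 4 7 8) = [0, 1, 5, 7, 6, 2, 4, 8, 3] = (2 5)(3 7 8)(4 6)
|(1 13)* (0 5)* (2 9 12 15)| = 4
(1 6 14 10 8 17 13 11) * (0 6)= (0 6 14 10 8 17 13 11 1)= [6, 0, 2, 3, 4, 5, 14, 7, 17, 9, 8, 1, 12, 11, 10, 15, 16, 13]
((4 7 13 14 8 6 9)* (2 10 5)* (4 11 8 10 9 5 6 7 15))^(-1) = (2 5 6 10 14 13 7 8 11 9)(4 15) = [0, 1, 5, 3, 15, 6, 10, 8, 11, 2, 14, 9, 12, 7, 13, 4]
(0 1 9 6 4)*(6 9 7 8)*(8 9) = [1, 7, 2, 3, 0, 5, 4, 9, 6, 8] = (0 1 7 9 8 6 4)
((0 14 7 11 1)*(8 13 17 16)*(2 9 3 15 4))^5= (8 13 17 16)= [0, 1, 2, 3, 4, 5, 6, 7, 13, 9, 10, 11, 12, 17, 14, 15, 8, 16]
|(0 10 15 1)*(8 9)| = 4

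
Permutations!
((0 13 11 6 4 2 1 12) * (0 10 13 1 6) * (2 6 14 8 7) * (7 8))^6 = (14) = [0, 1, 2, 3, 4, 5, 6, 7, 8, 9, 10, 11, 12, 13, 14]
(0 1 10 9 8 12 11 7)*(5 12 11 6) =(0 1 10 9 8 11 7)(5 12 6) =[1, 10, 2, 3, 4, 12, 5, 0, 11, 8, 9, 7, 6]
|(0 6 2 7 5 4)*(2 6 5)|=6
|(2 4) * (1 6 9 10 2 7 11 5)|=|(1 6 9 10 2 4 7 11 5)|=9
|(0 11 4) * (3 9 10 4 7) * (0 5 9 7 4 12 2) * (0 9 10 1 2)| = |(0 11 4 5 10 12)(1 2 9)(3 7)| = 6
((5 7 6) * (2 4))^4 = (5 7 6) = [0, 1, 2, 3, 4, 7, 5, 6]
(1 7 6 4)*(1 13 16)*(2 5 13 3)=(1 7 6 4 3 2 5 13 16)=[0, 7, 5, 2, 3, 13, 4, 6, 8, 9, 10, 11, 12, 16, 14, 15, 1]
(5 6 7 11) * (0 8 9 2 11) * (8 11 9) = [11, 1, 9, 3, 4, 6, 7, 0, 8, 2, 10, 5] = (0 11 5 6 7)(2 9)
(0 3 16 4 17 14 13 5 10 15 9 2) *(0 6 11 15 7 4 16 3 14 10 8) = (0 14 13 5 8)(2 6 11 15 9)(4 17 10 7) = [14, 1, 6, 3, 17, 8, 11, 4, 0, 2, 7, 15, 12, 5, 13, 9, 16, 10]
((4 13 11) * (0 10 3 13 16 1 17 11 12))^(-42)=(0 13 10 12 3)(1 4 17 16 11)=[13, 4, 2, 0, 17, 5, 6, 7, 8, 9, 12, 1, 3, 10, 14, 15, 11, 16]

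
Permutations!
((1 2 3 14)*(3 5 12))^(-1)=(1 14 3 12 5 2)=[0, 14, 1, 12, 4, 2, 6, 7, 8, 9, 10, 11, 5, 13, 3]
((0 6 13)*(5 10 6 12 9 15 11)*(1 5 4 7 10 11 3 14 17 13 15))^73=(0 17 3 6 7 11 1 12 13 14 15 10 4 5 9)=[17, 12, 2, 6, 5, 9, 7, 11, 8, 0, 4, 1, 13, 14, 15, 10, 16, 3]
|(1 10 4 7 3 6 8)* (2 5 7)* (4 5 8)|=|(1 10 5 7 3 6 4 2 8)|=9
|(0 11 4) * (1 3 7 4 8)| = |(0 11 8 1 3 7 4)| = 7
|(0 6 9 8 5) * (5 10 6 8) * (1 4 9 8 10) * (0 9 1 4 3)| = 14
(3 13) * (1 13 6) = (1 13 3 6) = [0, 13, 2, 6, 4, 5, 1, 7, 8, 9, 10, 11, 12, 3]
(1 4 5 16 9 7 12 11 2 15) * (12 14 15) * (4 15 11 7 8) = [0, 15, 12, 3, 5, 16, 6, 14, 4, 8, 10, 2, 7, 13, 11, 1, 9] = (1 15)(2 12 7 14 11)(4 5 16 9 8)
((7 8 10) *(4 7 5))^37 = (4 8 5 7 10) = [0, 1, 2, 3, 8, 7, 6, 10, 5, 9, 4]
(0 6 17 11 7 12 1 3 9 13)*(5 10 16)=[6, 3, 2, 9, 4, 10, 17, 12, 8, 13, 16, 7, 1, 0, 14, 15, 5, 11]=(0 6 17 11 7 12 1 3 9 13)(5 10 16)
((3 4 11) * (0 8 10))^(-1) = (0 10 8)(3 11 4) = [10, 1, 2, 11, 3, 5, 6, 7, 0, 9, 8, 4]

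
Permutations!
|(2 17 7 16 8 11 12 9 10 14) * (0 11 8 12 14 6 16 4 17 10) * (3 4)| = 36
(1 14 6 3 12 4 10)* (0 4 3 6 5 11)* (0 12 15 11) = (0 4 10 1 14 5)(3 15 11 12) = [4, 14, 2, 15, 10, 0, 6, 7, 8, 9, 1, 12, 3, 13, 5, 11]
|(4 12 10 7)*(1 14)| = |(1 14)(4 12 10 7)| = 4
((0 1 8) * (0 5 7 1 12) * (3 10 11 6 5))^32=(12)=[0, 1, 2, 3, 4, 5, 6, 7, 8, 9, 10, 11, 12]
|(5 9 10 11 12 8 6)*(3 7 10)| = |(3 7 10 11 12 8 6 5 9)| = 9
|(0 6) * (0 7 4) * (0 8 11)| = |(0 6 7 4 8 11)| = 6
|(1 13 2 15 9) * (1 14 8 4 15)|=|(1 13 2)(4 15 9 14 8)|=15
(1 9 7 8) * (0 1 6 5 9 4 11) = (0 1 4 11)(5 9 7 8 6) = [1, 4, 2, 3, 11, 9, 5, 8, 6, 7, 10, 0]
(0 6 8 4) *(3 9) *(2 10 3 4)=(0 6 8 2 10 3 9 4)=[6, 1, 10, 9, 0, 5, 8, 7, 2, 4, 3]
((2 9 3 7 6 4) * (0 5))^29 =(0 5)(2 4 6 7 3 9) =[5, 1, 4, 9, 6, 0, 7, 3, 8, 2]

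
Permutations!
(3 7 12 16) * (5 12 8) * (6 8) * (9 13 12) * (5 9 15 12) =(3 7 6 8 9 13 5 15 12 16) =[0, 1, 2, 7, 4, 15, 8, 6, 9, 13, 10, 11, 16, 5, 14, 12, 3]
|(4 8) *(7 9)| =2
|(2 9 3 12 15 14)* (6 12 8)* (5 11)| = 8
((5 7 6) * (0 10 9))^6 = (10) = [0, 1, 2, 3, 4, 5, 6, 7, 8, 9, 10]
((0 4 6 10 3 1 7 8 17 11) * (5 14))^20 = (17) = [0, 1, 2, 3, 4, 5, 6, 7, 8, 9, 10, 11, 12, 13, 14, 15, 16, 17]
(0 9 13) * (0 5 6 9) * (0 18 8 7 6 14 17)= (0 18 8 7 6 9 13 5 14 17)= [18, 1, 2, 3, 4, 14, 9, 6, 7, 13, 10, 11, 12, 5, 17, 15, 16, 0, 8]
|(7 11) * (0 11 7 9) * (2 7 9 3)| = 6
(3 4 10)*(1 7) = (1 7)(3 4 10) = [0, 7, 2, 4, 10, 5, 6, 1, 8, 9, 3]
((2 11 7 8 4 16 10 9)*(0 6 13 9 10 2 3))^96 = (16)(0 6 13 9 3) = [6, 1, 2, 0, 4, 5, 13, 7, 8, 3, 10, 11, 12, 9, 14, 15, 16]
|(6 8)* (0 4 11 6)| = 5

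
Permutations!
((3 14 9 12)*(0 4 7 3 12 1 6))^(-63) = [4, 6, 2, 14, 7, 5, 0, 3, 8, 1, 10, 11, 12, 13, 9] = (0 4 7 3 14 9 1 6)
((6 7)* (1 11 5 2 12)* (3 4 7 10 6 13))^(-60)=(13)=[0, 1, 2, 3, 4, 5, 6, 7, 8, 9, 10, 11, 12, 13]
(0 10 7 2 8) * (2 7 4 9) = (0 10 4 9 2 8) = [10, 1, 8, 3, 9, 5, 6, 7, 0, 2, 4]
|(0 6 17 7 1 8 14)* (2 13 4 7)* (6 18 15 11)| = |(0 18 15 11 6 17 2 13 4 7 1 8 14)| = 13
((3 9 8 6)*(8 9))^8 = (9)(3 6 8) = [0, 1, 2, 6, 4, 5, 8, 7, 3, 9]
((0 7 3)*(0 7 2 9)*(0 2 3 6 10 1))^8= (0 7 10)(1 3 6)= [7, 3, 2, 6, 4, 5, 1, 10, 8, 9, 0]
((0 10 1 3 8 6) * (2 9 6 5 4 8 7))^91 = (0 3 9 10 7 6 1 2)(4 8 5) = [3, 2, 0, 9, 8, 4, 1, 6, 5, 10, 7]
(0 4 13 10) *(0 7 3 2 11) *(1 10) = (0 4 13 1 10 7 3 2 11) = [4, 10, 11, 2, 13, 5, 6, 3, 8, 9, 7, 0, 12, 1]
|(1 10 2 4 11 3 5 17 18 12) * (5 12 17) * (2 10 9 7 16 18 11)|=18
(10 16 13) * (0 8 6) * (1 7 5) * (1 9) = [8, 7, 2, 3, 4, 9, 0, 5, 6, 1, 16, 11, 12, 10, 14, 15, 13] = (0 8 6)(1 7 5 9)(10 16 13)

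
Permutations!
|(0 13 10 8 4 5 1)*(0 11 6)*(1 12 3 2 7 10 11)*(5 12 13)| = |(0 5 13 11 6)(2 7 10 8 4 12 3)| = 35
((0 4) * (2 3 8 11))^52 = (11) = [0, 1, 2, 3, 4, 5, 6, 7, 8, 9, 10, 11]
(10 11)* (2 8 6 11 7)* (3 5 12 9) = (2 8 6 11 10 7)(3 5 12 9) = [0, 1, 8, 5, 4, 12, 11, 2, 6, 3, 7, 10, 9]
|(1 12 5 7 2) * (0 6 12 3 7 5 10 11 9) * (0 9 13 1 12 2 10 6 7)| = |(0 7 10 11 13 1 3)(2 12 6)| = 21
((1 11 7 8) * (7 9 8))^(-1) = [0, 8, 2, 3, 4, 5, 6, 7, 9, 11, 10, 1] = (1 8 9 11)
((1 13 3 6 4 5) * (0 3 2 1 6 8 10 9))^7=[8, 13, 1, 10, 5, 6, 4, 7, 9, 3, 0, 11, 12, 2]=(0 8 9 3 10)(1 13 2)(4 5 6)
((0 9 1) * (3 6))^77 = (0 1 9)(3 6) = [1, 9, 2, 6, 4, 5, 3, 7, 8, 0]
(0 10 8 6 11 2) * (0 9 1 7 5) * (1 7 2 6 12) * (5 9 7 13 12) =(0 10 8 5)(1 2 7 9 13 12)(6 11) =[10, 2, 7, 3, 4, 0, 11, 9, 5, 13, 8, 6, 1, 12]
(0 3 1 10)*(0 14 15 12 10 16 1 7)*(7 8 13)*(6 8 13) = [3, 16, 2, 13, 4, 5, 8, 0, 6, 9, 14, 11, 10, 7, 15, 12, 1] = (0 3 13 7)(1 16)(6 8)(10 14 15 12)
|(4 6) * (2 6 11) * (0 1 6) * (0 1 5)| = 10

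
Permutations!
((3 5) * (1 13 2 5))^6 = (1 13 2 5 3) = [0, 13, 5, 1, 4, 3, 6, 7, 8, 9, 10, 11, 12, 2]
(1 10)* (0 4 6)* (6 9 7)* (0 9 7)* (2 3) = (0 4 7 6 9)(1 10)(2 3) = [4, 10, 3, 2, 7, 5, 9, 6, 8, 0, 1]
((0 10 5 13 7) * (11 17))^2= (17)(0 5 7 10 13)= [5, 1, 2, 3, 4, 7, 6, 10, 8, 9, 13, 11, 12, 0, 14, 15, 16, 17]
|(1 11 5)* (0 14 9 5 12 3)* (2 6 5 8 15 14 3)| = 12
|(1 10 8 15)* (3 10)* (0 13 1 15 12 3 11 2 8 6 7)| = |(15)(0 13 1 11 2 8 12 3 10 6 7)| = 11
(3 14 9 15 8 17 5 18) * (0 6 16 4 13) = (0 6 16 4 13)(3 14 9 15 8 17 5 18) = [6, 1, 2, 14, 13, 18, 16, 7, 17, 15, 10, 11, 12, 0, 9, 8, 4, 5, 3]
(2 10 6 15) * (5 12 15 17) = (2 10 6 17 5 12 15) = [0, 1, 10, 3, 4, 12, 17, 7, 8, 9, 6, 11, 15, 13, 14, 2, 16, 5]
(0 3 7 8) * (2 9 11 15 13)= (0 3 7 8)(2 9 11 15 13)= [3, 1, 9, 7, 4, 5, 6, 8, 0, 11, 10, 15, 12, 2, 14, 13]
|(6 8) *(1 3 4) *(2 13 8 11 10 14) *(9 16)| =|(1 3 4)(2 13 8 6 11 10 14)(9 16)| =42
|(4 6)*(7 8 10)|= |(4 6)(7 8 10)|= 6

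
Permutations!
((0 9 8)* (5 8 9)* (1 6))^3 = (9)(1 6) = [0, 6, 2, 3, 4, 5, 1, 7, 8, 9]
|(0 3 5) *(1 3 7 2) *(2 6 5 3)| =|(0 7 6 5)(1 2)| =4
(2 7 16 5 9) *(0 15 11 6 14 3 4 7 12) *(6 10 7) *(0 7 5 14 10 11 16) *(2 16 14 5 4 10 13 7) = [15, 1, 12, 10, 6, 9, 13, 0, 8, 16, 4, 11, 2, 7, 3, 14, 5] = (0 15 14 3 10 4 6 13 7)(2 12)(5 9 16)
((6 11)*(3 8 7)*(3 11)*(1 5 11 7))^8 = (1 11 3)(5 6 8) = [0, 11, 2, 1, 4, 6, 8, 7, 5, 9, 10, 3]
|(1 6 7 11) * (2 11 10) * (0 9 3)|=6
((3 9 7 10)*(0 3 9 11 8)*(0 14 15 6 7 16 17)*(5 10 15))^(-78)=(0 11 14 10 16)(3 8 5 9 17)=[11, 1, 2, 8, 4, 9, 6, 7, 5, 17, 16, 14, 12, 13, 10, 15, 0, 3]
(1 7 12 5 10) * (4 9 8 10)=(1 7 12 5 4 9 8 10)=[0, 7, 2, 3, 9, 4, 6, 12, 10, 8, 1, 11, 5]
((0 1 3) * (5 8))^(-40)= (8)(0 3 1)= [3, 0, 2, 1, 4, 5, 6, 7, 8]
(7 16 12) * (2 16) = (2 16 12 7) = [0, 1, 16, 3, 4, 5, 6, 2, 8, 9, 10, 11, 7, 13, 14, 15, 12]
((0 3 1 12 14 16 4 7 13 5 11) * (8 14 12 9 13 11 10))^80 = (0 1 13 10 14 4 11 3 9 5 8 16 7) = [1, 13, 2, 9, 11, 8, 6, 0, 16, 5, 14, 3, 12, 10, 4, 15, 7]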